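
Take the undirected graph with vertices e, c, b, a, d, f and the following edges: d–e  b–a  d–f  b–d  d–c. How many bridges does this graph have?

5

removing e–d disconnects e from d; removing c–d disconnects c from d; removing b–d disconnects b from d; removing b–a disconnects b from a — these are bridges.
In total 5 edges are bridges.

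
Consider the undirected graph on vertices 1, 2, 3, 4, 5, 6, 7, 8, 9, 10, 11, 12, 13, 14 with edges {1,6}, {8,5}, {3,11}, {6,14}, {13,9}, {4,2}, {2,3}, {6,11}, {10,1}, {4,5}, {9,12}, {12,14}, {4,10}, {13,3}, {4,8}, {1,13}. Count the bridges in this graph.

The edges on the cycle 4-8-5-4 are not bridges since each lies on that cycle.
Every edge lies on some cycle, so there are no bridges.

0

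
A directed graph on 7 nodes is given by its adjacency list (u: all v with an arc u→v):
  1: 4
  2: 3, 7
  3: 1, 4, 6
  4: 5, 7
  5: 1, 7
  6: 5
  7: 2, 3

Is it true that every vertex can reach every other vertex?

Yes

From 1 we can reach every vertex (1, 2, 3, 4, 5, 6, 7), and every vertex can reach 1 (1, 2, 3, 4, 5, 6, 7). So the whole graph is one strongly connected component.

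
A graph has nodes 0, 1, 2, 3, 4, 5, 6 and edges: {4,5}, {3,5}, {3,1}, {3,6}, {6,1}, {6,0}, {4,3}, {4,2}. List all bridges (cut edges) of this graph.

The edges on the cycle 3-6-1-3 are not bridges since each lies on that cycle.
But removing 2—4 disconnects 2 from 4; removing 6—0 disconnects 6 from 0 — these are bridges.

0-6, 2-4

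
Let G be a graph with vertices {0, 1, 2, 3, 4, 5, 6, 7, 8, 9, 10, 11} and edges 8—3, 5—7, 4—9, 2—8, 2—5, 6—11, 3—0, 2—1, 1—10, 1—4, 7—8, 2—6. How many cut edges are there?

8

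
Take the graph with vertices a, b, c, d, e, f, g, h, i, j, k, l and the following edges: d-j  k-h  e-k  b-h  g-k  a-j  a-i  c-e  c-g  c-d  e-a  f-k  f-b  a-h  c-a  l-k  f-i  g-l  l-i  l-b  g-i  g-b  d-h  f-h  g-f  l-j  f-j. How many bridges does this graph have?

0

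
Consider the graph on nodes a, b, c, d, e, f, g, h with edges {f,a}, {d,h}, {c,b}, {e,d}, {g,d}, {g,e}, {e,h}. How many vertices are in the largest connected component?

Starting from a we can reach a, f. That is one component of size 2.
Starting from b we can reach b, c. That is one component of size 2.
Starting from d we can reach d, e, g, h. That is one component of size 4.
The largest has 4 vertices.

4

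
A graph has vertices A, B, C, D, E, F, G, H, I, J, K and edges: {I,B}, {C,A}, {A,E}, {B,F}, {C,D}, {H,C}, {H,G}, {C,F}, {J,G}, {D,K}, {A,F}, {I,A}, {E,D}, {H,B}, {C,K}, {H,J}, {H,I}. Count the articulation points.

1

Removing H increases the component count from 1 to 2, so H is a cut vertex.
By contrast removing I leaves 1 component; it is not a cut vertex. No other vertex is a cut vertex either.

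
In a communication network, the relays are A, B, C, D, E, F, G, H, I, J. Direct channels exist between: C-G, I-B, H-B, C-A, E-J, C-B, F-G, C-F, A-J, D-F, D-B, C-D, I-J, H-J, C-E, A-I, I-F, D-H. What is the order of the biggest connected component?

Starting from A we can reach A, B, C, D, E, F, G, H, I, J. That is one component of size 10.
The largest has 10 vertices.

10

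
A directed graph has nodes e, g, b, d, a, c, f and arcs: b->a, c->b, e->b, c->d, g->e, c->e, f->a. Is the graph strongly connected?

No

There is no directed path from g to f, so the graph is not strongly connected.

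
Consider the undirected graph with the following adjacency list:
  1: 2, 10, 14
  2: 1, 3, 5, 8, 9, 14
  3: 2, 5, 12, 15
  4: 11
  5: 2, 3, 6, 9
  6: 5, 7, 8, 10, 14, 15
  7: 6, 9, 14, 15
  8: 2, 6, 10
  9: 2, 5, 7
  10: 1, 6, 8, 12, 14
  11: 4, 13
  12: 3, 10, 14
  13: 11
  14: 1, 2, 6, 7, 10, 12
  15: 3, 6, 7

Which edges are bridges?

11-13, 11-4

The edges on the cycle 5-9-2-5 are not bridges since each lies on that cycle.
But removing 11-4 disconnects 11 from 4; removing 13-11 disconnects 13 from 11 — these are bridges.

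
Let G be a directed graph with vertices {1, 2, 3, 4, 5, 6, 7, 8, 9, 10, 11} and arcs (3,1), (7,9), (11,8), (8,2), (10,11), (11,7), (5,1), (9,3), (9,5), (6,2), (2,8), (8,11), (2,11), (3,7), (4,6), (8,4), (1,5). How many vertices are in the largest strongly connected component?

5

{2, 4, 6, 8, 11} are all mutually reachable — one SCC of size 5.
{3, 7, 9} are all mutually reachable — one SCC of size 3.
{1, 5} are all mutually reachable — one SCC of size 2.
{10} is an SCC by itself.
The largest has 5 vertices.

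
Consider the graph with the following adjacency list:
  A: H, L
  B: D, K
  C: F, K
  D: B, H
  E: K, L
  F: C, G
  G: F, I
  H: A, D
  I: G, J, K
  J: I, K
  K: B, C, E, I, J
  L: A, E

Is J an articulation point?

No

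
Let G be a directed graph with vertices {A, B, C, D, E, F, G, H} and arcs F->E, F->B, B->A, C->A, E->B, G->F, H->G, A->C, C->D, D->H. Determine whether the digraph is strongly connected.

Yes

From H we can reach every vertex (A, B, C, D, E, F, G, H), and every vertex can reach H (A, B, C, D, E, F, G, H). So the whole graph is one strongly connected component.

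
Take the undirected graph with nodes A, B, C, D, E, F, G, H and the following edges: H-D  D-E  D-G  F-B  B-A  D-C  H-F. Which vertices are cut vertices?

B, D, F, H

Removing B increases the component count from 1 to 2, so B is a cut vertex.
Removing D increases the component count from 1 to 4, so D is a cut vertex.
Removing F increases the component count from 1 to 2, so F is a cut vertex.
Likewise H is a cut vertex.
By contrast removing A leaves 1 component; it is not a cut vertex. No other vertex is a cut vertex either.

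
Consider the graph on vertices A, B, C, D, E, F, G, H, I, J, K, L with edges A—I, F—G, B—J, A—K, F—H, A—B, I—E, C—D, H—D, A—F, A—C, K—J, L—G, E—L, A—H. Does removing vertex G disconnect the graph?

Deleting G leaves 1 component (was 1) (its neighbors F, L remain connected to each other), so G is not a cut vertex.

No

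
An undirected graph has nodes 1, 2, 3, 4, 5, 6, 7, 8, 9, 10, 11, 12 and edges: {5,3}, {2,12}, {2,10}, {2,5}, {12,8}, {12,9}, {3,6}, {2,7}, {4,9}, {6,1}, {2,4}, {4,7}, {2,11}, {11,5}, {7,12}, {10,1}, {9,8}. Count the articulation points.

1

Removing 2 increases the component count from 1 to 2, so 2 is a cut vertex.
By contrast removing 9 leaves 1 component; it is not a cut vertex. No other vertex is a cut vertex either.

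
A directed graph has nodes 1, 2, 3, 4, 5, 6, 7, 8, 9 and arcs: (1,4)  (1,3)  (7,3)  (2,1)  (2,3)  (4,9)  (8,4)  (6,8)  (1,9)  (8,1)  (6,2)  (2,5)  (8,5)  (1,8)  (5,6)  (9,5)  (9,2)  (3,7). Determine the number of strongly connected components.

{1, 2, 4, 5, 6, 8, 9} are all mutually reachable — one SCC of size 7.
{3, 7} are all mutually reachable — one SCC of size 2.
That gives 2 strongly connected components.

2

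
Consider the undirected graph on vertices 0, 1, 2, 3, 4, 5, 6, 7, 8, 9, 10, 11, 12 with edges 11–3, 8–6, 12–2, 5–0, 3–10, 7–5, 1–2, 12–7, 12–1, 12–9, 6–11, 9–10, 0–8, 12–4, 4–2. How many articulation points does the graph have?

1

Removing 12 increases the component count from 1 to 2, so 12 is a cut vertex.
By contrast removing 3 leaves 1 component; it is not a cut vertex. No other vertex is a cut vertex either.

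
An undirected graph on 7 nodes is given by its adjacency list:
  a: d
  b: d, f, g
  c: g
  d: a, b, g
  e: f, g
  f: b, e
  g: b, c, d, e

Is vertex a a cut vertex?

No

Deleting a leaves 1 component (was 1), so a is not a cut vertex.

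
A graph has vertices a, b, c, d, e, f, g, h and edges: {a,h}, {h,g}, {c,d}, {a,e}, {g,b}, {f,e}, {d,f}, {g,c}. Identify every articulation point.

g

Removing g increases the component count from 1 to 2, so g is a cut vertex.
By contrast removing e leaves 1 component; it is not a cut vertex. No other vertex is a cut vertex either.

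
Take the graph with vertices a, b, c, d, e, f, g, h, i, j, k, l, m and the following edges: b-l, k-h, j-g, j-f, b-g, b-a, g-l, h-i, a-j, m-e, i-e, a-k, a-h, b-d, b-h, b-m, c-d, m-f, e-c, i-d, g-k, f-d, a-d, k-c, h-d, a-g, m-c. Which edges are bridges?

The edges on the cycle b-a-j-f-d-b are not bridges since each lies on that cycle.
Every edge lies on some cycle, so there are no bridges.

none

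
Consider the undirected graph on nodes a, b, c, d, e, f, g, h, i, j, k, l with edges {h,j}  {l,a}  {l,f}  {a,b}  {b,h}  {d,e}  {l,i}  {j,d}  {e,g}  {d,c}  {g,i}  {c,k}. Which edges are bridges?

c-d, c-k, f-l

The edges on the cycle l-a-b-h-j-d-e-g-i-l are not bridges since each lies on that cycle.
But removing c—k disconnects c from k; removing c—d disconnects c from d; removing l—f disconnects l from f — these are bridges.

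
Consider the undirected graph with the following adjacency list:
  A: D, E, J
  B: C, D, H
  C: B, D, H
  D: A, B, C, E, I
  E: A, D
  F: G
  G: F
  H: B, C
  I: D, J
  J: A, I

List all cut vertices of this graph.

D

Removing D increases the component count from 2 to 3, so D is a cut vertex.
By contrast removing E leaves 2 components; it is not a cut vertex. No other vertex is a cut vertex either.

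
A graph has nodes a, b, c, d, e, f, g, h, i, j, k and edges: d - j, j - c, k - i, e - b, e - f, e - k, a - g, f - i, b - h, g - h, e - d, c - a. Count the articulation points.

1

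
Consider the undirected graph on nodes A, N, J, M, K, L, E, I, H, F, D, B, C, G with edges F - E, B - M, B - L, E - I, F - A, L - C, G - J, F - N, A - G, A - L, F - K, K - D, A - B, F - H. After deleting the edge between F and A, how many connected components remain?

2

Before removal there is 1 component.
F - A is a bridge — removing it separates F's side from A's side.
After removal: 2 components.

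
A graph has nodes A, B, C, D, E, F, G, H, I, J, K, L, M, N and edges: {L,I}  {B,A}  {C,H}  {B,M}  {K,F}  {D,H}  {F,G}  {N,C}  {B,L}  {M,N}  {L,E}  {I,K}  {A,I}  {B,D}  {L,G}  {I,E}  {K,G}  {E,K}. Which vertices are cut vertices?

Removing B increases the component count from 2 to 3, so B is a cut vertex.
By contrast removing N leaves 2 components; it is not a cut vertex. No other vertex is a cut vertex either.

B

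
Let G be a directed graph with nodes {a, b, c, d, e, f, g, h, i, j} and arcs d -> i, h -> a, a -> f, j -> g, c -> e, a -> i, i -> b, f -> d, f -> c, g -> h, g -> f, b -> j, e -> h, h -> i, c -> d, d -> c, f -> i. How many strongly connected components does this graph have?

1

{a, b, c, d, e, f, g, h, i, j} are all mutually reachable — one SCC of size 10.
That gives 1 strongly connected component.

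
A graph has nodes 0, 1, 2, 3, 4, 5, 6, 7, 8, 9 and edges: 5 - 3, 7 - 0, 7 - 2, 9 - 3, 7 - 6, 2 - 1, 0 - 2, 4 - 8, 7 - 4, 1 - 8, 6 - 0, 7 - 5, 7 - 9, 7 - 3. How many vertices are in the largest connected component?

Starting from 0 we can reach 0, 1, 2, 3, 4, 5, 6, 7, 8, 9. That is one component of size 10.
The largest has 10 vertices.

10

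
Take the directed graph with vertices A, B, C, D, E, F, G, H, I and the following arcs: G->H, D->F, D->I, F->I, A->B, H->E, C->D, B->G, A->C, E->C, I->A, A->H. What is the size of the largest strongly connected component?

{A, B, C, D, E, F, G, H, I} are all mutually reachable — one SCC of size 9.
The largest has 9 vertices.

9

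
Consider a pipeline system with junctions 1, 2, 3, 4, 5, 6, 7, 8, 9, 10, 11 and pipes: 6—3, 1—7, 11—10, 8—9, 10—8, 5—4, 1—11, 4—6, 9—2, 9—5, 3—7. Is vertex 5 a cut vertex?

Deleting 5 leaves 1 component (was 1) (its neighbors 4, 9 remain connected to each other), so 5 is not a cut vertex.

No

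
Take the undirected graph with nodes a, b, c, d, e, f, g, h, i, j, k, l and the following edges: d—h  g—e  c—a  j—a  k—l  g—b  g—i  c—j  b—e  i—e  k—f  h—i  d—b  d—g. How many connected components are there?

Starting from f we can reach f, k, l. That is one component of size 3.
Starting from a we can reach a, c, j. That is one component of size 3.
Starting from b we can reach b, d, e, g, h, i. That is one component of size 6.
Total: 3 components.

3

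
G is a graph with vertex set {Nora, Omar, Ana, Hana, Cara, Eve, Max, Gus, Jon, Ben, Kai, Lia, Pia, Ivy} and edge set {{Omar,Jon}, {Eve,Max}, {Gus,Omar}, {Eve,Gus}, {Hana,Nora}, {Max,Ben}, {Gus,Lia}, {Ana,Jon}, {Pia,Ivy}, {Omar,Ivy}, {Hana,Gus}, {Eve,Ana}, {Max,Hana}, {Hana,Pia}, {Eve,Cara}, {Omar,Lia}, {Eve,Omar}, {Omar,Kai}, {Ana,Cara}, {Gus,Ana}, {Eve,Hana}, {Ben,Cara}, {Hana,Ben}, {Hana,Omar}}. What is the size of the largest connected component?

14

Starting from Ana we can reach Ana, Ben, Eve, Gus, Ivy, Jon, Kai, Lia, Max, Pia, Cara, Hana, Nora, Omar. That is one component of size 14.
The largest has 14 vertices.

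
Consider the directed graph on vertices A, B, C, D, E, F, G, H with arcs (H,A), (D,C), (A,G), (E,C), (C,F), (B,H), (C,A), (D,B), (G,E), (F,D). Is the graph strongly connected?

From G we can reach every vertex (A, B, C, D, E, F, G, H), and every vertex can reach G (A, B, C, D, E, F, G, H). So the whole graph is one strongly connected component.

Yes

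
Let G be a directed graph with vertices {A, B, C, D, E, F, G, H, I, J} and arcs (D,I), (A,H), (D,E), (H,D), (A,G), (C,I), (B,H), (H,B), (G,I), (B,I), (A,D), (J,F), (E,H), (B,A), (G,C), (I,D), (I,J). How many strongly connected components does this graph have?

{A, B, C, D, E, G, H, I} are all mutually reachable — one SCC of size 8.
{F} is an SCC by itself.
{J} is an SCC by itself.
That gives 3 strongly connected components.

3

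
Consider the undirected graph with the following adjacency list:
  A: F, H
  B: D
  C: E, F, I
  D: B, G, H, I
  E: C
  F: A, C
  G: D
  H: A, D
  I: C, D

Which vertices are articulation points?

C, D

Removing C increases the component count from 1 to 2, so C is a cut vertex.
Removing D increases the component count from 1 to 3, so D is a cut vertex.
By contrast removing B leaves 1 component; it is not a cut vertex. No other vertex is a cut vertex either.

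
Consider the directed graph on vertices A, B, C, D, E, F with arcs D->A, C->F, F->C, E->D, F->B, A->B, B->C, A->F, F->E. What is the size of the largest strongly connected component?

6

{A, B, C, D, E, F} are all mutually reachable — one SCC of size 6.
The largest has 6 vertices.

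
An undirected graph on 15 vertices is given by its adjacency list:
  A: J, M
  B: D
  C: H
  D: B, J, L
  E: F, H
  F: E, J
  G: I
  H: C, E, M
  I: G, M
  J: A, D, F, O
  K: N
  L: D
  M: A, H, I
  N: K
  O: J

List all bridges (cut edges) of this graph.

B-D, C-H, D-J, D-L, G-I, I-M, J-O, K-N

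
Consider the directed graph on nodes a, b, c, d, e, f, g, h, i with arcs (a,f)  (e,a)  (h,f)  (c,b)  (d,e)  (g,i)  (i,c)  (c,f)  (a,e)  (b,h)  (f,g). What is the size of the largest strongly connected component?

6

{b, c, f, g, h, i} are all mutually reachable — one SCC of size 6.
{a, e} are all mutually reachable — one SCC of size 2.
{d} is an SCC by itself.
The largest has 6 vertices.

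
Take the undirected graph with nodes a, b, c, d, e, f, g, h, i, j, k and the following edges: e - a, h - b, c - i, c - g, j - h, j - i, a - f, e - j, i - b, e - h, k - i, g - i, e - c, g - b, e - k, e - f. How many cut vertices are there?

Removing e increases the component count from 2 to 3, so e is a cut vertex.
By contrast removing k leaves 2 components; it is not a cut vertex. No other vertex is a cut vertex either.

1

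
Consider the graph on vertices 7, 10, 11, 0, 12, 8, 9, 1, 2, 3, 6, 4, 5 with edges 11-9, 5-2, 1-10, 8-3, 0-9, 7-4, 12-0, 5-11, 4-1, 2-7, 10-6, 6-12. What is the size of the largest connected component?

11

Starting from 3 we can reach 3, 8. That is one component of size 2.
Starting from 0 we can reach 0, 1, 2, 4, 5, 6, 7, 9, 10, 11, 12. That is one component of size 11.
The largest has 11 vertices.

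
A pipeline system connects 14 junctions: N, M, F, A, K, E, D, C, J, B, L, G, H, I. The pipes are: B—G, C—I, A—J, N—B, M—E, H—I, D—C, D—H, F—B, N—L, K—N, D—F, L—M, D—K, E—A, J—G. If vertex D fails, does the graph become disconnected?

Yes

Deleting D raises the number of components from 1 to 2, so D is a cut vertex.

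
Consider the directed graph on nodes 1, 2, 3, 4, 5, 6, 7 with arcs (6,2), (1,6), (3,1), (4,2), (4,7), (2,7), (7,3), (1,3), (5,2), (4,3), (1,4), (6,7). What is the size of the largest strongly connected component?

{1, 2, 3, 4, 6, 7} are all mutually reachable — one SCC of size 6.
{5} is an SCC by itself.
The largest has 6 vertices.

6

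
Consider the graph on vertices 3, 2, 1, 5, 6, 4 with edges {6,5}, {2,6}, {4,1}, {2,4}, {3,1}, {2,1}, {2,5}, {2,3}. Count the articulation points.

Removing 2 increases the component count from 1 to 2, so 2 is a cut vertex.
By contrast removing 4 leaves 1 component; it is not a cut vertex. No other vertex is a cut vertex either.

1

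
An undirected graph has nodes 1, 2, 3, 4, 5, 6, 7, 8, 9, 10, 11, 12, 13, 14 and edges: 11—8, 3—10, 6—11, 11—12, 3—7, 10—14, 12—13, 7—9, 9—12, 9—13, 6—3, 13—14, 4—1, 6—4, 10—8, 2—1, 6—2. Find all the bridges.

The edges on the cycle 6-4-1-2-6 are not bridges since each lies on that cycle.
Every edge lies on some cycle, so there are no bridges.

none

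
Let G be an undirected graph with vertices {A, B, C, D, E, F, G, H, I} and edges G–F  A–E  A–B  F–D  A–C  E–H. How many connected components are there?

3

I is isolated — a component by itself.
Starting from D we can reach D, F, G. That is one component of size 3.
Starting from A we can reach A, B, C, E, H. That is one component of size 5.
Total: 3 components.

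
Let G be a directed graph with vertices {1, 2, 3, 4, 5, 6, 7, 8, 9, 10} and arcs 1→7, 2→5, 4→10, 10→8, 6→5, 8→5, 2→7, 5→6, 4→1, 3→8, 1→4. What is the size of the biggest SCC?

2

{5, 6} are all mutually reachable — one SCC of size 2.
{1, 4} are all mutually reachable — one SCC of size 2.
{10} is an SCC by itself.
{2} is an SCC by itself.
{3} is an SCC by itself.
(and 3 more singleton SCCs)
The largest has 2 vertices.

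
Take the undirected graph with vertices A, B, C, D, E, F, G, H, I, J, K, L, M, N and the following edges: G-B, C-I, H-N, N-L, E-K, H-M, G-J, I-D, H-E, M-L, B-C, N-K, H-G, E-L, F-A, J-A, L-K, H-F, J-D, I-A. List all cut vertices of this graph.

H

Removing H increases the component count from 1 to 2, so H is a cut vertex.
By contrast removing E leaves 1 component; it is not a cut vertex. No other vertex is a cut vertex either.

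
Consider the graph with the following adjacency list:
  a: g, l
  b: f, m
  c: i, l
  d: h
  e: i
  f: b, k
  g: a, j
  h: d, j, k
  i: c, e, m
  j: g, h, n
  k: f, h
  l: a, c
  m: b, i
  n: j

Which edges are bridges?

d-h, e-i, j-n

The edges on the cycle c-i-m-b-f-k-h-j-g-a-l-c are not bridges since each lies on that cycle.
But removing i-e disconnects i from e; removing n-j disconnects n from j; removing d-h disconnects d from h — these are bridges.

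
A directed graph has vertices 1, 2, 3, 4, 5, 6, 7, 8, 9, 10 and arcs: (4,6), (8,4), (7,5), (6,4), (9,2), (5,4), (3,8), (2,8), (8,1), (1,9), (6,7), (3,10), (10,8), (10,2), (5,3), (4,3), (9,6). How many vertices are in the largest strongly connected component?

10

{1, 2, 3, 4, 5, 6, 7, 8, 9, 10} are all mutually reachable — one SCC of size 10.
The largest has 10 vertices.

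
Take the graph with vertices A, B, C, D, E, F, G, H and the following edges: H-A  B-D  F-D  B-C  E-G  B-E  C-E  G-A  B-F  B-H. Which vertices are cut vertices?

Removing B increases the component count from 1 to 2, so B is a cut vertex.
By contrast removing F leaves 1 component; it is not a cut vertex. No other vertex is a cut vertex either.

B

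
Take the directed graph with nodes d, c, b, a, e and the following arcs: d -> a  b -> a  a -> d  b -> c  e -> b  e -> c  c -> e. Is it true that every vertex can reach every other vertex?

There is no directed path from a to c, so the graph is not strongly connected.

No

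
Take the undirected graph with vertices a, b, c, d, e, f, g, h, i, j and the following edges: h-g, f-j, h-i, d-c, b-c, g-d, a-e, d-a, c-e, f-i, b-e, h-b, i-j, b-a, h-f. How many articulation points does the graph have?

1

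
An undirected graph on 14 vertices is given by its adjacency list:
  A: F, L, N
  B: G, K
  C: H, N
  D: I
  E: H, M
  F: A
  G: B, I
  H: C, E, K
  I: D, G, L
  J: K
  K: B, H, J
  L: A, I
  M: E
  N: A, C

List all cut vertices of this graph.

Removing A increases the component count from 1 to 2, so A is a cut vertex.
Removing E increases the component count from 1 to 2, so E is a cut vertex.
Removing H increases the component count from 1 to 2, so H is a cut vertex.
Likewise I, K are cut vertices.
By contrast removing C leaves 1 component; it is not a cut vertex. No other vertex is a cut vertex either.

A, E, H, I, K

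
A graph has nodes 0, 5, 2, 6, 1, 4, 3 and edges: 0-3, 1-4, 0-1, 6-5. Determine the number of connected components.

3

2 is isolated — a component by itself.
Starting from 5 we can reach 5, 6. That is one component of size 2.
Starting from 0 we can reach 0, 1, 3, 4. That is one component of size 4.
Total: 3 components.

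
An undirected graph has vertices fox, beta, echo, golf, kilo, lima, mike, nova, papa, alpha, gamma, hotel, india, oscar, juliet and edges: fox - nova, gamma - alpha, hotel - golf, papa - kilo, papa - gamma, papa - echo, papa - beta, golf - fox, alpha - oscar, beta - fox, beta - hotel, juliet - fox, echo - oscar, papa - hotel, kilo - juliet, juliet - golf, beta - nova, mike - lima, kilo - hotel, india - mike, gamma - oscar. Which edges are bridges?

The edges on the cycle gamma-alpha-oscar-gamma are not bridges since each lies on that cycle.
But removing mike - lima disconnects mike from lima; removing india - mike disconnects india from mike — these are bridges.

india-mike, lima-mike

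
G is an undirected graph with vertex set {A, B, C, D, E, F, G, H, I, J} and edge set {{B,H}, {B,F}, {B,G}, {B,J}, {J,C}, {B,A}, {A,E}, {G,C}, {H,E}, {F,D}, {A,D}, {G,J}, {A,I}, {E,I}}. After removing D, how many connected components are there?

With D gone, the remaining components are: {A, B, C, E, F, G, H, I, J}.
That is 1 component.

1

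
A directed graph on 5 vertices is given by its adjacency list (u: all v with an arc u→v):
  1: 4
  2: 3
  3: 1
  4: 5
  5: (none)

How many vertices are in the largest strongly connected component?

{4} is an SCC by itself.
{2} is an SCC by itself.
{3} is an SCC by itself.
{5} is an SCC by itself.
{1} is an SCC by itself.
The largest has 1 vertex.

1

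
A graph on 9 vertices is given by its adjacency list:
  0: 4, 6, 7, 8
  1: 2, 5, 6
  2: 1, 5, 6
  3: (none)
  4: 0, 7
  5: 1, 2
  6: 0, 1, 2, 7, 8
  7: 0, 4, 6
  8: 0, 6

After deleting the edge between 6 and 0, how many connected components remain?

2

6 and 0 are still connected via 6-8-0, so the component count stays at 2.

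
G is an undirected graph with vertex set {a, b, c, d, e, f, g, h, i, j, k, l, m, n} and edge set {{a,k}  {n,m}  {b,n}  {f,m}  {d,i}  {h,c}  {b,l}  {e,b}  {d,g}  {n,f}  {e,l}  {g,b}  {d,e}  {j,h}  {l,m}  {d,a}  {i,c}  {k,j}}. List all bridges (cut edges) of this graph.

The edges on the cycle n-f-m-n are not bridges since each lies on that cycle.
Every edge lies on some cycle, so there are no bridges.

none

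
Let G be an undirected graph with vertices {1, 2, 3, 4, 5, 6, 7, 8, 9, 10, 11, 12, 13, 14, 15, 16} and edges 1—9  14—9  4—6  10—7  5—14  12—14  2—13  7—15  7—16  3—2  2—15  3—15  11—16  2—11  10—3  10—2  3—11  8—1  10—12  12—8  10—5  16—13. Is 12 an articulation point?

Deleting 12 leaves 2 components (was 2), so 12 is not a cut vertex.

No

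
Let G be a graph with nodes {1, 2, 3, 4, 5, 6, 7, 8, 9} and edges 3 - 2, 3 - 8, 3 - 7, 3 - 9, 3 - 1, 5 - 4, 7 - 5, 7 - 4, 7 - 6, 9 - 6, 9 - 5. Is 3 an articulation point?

Deleting 3 raises the number of components from 1 to 4, so 3 is a cut vertex.

Yes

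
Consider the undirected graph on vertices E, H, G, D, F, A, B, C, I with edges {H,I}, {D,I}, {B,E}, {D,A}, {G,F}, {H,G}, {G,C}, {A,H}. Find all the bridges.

B-E, C-G, F-G, G-H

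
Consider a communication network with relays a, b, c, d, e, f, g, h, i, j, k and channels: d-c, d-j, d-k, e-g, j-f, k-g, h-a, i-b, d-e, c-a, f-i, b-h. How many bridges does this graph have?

0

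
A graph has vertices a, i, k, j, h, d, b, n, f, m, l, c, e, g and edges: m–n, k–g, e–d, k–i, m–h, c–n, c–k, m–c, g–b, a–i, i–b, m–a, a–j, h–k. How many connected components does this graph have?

l is isolated — a component by itself.
f is isolated — a component by itself.
Starting from d we can reach d, e. That is one component of size 2.
Starting from a we can reach a, b, c, g, h, i, j, k, m, n. That is one component of size 10.
Total: 4 components.

4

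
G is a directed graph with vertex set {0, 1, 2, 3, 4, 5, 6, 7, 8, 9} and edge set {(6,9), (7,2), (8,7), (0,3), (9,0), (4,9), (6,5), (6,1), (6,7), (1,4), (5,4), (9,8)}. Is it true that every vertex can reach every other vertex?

No

There is no directed path from 1 to 6, so the graph is not strongly connected.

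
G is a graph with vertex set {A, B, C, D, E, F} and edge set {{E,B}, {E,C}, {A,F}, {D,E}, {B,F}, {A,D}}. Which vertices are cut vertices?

E

Removing E increases the component count from 1 to 2, so E is a cut vertex.
By contrast removing C leaves 1 component; it is not a cut vertex. No other vertex is a cut vertex either.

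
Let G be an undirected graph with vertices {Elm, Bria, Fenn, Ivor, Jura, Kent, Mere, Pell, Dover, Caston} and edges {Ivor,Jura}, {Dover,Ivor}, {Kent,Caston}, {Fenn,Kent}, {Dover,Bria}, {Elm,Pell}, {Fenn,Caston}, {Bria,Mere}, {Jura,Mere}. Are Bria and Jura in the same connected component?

From Bria we can reach Bria, Ivor, Jura, Mere, Dover, which includes Jura.

Yes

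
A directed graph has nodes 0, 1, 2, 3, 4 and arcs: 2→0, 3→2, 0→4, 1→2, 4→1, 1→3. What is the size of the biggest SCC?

5

{0, 1, 2, 3, 4} are all mutually reachable — one SCC of size 5.
The largest has 5 vertices.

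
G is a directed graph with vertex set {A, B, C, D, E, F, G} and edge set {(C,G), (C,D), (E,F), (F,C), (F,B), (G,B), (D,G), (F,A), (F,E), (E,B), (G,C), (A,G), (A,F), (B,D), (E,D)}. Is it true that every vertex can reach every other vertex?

There is no directed path from B to E, so the graph is not strongly connected.

No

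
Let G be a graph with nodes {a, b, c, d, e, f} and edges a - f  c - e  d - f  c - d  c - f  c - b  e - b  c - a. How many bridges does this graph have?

0

The edges on the cycle c-e-b-c are not bridges since each lies on that cycle.
Every edge lies on some cycle, so there are no bridges.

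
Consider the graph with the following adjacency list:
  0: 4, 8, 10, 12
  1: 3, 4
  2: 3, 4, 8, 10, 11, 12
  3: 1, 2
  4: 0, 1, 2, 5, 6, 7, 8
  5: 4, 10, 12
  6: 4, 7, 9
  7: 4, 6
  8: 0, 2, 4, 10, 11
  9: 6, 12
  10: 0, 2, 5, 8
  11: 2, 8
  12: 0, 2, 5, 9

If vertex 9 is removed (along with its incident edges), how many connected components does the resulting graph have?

1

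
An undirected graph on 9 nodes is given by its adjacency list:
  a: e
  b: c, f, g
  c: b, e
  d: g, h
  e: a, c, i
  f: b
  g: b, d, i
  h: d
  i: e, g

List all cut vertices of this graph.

Removing b increases the component count from 1 to 2, so b is a cut vertex.
Removing d increases the component count from 1 to 2, so d is a cut vertex.
Removing e increases the component count from 1 to 2, so e is a cut vertex.
Likewise g is a cut vertex.
By contrast removing f leaves 1 component; it is not a cut vertex. No other vertex is a cut vertex either.

b, d, e, g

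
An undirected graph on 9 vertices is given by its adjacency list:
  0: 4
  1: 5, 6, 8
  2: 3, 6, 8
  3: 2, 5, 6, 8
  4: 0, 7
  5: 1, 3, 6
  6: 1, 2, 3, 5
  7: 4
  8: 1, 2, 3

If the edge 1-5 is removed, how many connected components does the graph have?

1 and 5 are still connected via 1-6-5, so the component count stays at 2.

2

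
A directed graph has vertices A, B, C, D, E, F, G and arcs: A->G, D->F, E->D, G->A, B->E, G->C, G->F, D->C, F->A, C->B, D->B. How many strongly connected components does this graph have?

1

{A, B, C, D, E, F, G} are all mutually reachable — one SCC of size 7.
That gives 1 strongly connected component.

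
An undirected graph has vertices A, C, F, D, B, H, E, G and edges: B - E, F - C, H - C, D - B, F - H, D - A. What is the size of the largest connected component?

4

G is isolated — a component by itself.
Starting from C we can reach C, F, H. That is one component of size 3.
Starting from A we can reach A, B, D, E. That is one component of size 4.
The largest has 4 vertices.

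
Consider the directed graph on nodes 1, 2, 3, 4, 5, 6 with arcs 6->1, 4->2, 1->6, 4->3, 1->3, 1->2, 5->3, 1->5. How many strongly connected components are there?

5

{1, 6} are all mutually reachable — one SCC of size 2.
{4} is an SCC by itself.
{2} is an SCC by itself.
{3} is an SCC by itself.
{5} is an SCC by itself.
That gives 5 strongly connected components.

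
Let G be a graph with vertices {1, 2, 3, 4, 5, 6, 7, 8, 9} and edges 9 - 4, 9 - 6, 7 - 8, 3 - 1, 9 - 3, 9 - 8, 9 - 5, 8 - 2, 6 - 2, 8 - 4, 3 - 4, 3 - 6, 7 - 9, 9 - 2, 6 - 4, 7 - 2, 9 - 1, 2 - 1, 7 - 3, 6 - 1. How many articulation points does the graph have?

1

Removing 9 increases the component count from 1 to 2, so 9 is a cut vertex.
By contrast removing 5 leaves 1 component; it is not a cut vertex. No other vertex is a cut vertex either.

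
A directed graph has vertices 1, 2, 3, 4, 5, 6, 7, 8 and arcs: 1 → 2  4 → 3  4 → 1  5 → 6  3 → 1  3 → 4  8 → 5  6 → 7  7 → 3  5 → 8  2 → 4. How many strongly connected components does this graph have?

4

{1, 2, 3, 4} are all mutually reachable — one SCC of size 4.
{5, 8} are all mutually reachable — one SCC of size 2.
{7} is an SCC by itself.
{6} is an SCC by itself.
That gives 4 strongly connected components.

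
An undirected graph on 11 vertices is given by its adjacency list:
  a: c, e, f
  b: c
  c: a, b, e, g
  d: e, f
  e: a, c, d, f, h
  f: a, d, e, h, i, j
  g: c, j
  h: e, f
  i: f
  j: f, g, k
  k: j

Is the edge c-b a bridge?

Removing c-b leaves no path between c and b: the component count goes from 1 to 2. So it is a bridge.

Yes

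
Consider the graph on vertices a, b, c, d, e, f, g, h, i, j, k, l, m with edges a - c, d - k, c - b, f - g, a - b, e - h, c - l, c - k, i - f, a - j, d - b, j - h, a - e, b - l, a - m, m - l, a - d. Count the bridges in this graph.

2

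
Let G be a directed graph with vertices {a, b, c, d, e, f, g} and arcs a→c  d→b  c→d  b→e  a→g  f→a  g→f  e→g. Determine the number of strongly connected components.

1

{a, b, c, d, e, f, g} are all mutually reachable — one SCC of size 7.
That gives 1 strongly connected component.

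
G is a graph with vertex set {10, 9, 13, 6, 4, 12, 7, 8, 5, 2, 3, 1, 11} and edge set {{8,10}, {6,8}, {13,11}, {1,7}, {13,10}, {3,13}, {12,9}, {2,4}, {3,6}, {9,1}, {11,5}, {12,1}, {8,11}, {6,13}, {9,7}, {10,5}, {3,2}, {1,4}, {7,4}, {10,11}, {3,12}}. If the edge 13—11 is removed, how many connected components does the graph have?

1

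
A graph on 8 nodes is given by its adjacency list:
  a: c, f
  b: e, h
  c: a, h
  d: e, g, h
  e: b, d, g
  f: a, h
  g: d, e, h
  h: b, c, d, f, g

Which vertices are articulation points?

Removing h increases the component count from 1 to 2, so h is a cut vertex.
By contrast removing a leaves 1 component; it is not a cut vertex. No other vertex is a cut vertex either.

h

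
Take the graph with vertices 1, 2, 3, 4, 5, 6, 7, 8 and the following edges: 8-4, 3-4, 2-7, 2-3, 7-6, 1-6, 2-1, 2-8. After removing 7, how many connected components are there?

2

With 7 gone, the remaining components are: {5}; {1, 2, 3, 4, 6, 8}.
That is 2 components.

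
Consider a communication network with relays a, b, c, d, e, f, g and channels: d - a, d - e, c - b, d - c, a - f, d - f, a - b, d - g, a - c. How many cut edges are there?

The edges on the cycle a-c-b-a are not bridges since each lies on that cycle.
But removing g - d disconnects g from d; removing e - d disconnects e from d — these are bridges.
That makes 2 bridges.

2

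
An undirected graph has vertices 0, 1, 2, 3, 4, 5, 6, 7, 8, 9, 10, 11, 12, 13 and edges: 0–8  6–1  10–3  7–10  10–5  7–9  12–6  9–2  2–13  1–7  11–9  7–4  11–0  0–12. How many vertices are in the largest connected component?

14

Starting from 0 we can reach 0, 1, 2, 3, 4, 5, 6, 7, 8, 9, 10, 11, 12, 13. That is one component of size 14.
The largest has 14 vertices.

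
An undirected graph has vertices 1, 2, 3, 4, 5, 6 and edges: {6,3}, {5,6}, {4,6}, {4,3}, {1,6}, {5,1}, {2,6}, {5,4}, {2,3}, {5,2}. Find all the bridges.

The edges on the cycle 5-1-6-2-5 are not bridges since each lies on that cycle.
Every edge lies on some cycle, so there are no bridges.

none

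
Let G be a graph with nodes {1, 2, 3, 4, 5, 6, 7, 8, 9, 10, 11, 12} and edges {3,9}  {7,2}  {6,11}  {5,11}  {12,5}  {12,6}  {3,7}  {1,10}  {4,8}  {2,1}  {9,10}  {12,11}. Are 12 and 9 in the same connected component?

The component containing 12 is {5, 6, 11, 12}, and 9 is not in it.

No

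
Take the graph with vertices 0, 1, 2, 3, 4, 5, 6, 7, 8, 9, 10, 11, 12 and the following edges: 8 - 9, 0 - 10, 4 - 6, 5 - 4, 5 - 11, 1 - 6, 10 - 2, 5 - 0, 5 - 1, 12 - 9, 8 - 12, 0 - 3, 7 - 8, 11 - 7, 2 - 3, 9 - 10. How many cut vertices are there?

1

Removing 5 increases the component count from 1 to 2, so 5 is a cut vertex.
By contrast removing 3 leaves 1 component; it is not a cut vertex. No other vertex is a cut vertex either.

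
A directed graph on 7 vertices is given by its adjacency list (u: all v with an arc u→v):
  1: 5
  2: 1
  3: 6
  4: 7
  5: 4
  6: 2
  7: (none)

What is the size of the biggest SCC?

1

{7} is an SCC by itself.
{6} is an SCC by itself.
{4} is an SCC by itself.
{3} is an SCC by itself.
{1} is an SCC by itself.
(and 2 more singleton SCCs)
The largest has 1 vertex.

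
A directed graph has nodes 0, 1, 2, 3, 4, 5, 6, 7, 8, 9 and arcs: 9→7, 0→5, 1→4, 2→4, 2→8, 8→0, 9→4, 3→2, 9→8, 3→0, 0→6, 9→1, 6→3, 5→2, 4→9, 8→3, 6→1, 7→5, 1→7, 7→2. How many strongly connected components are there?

1

{0, 1, 2, 3, 4, 5, 6, 7, 8, 9} are all mutually reachable — one SCC of size 10.
That gives 1 strongly connected component.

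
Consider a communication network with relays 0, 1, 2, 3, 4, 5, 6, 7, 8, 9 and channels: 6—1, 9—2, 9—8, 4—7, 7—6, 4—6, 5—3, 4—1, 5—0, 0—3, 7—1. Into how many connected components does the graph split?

3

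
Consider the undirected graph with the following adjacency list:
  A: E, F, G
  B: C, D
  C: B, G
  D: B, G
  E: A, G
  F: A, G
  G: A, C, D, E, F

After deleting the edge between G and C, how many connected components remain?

G and C are still connected via G-D-B-C, so the component count stays at 1.

1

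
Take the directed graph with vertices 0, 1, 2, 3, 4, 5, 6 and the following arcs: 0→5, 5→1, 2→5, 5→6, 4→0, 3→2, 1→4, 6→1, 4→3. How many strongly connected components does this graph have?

{0, 1, 2, 3, 4, 5, 6} are all mutually reachable — one SCC of size 7.
That gives 1 strongly connected component.

1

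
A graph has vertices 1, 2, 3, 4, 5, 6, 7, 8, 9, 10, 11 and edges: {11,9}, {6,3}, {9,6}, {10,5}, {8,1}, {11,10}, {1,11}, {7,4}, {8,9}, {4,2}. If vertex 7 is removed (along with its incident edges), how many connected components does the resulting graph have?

2

With 7 gone, the remaining components are: {2, 4}; {1, 3, 5, 6, 8, 9, 10, 11}.
That is 2 components.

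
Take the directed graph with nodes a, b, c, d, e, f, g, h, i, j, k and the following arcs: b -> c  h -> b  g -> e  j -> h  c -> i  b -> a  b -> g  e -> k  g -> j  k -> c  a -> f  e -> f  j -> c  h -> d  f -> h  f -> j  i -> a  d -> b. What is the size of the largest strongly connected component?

11

{a, b, c, d, e, f, g, h, i, j, k} are all mutually reachable — one SCC of size 11.
The largest has 11 vertices.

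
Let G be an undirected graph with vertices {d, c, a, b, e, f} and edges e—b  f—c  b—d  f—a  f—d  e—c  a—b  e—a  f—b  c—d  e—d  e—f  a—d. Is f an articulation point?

No

Deleting f leaves 1 component (was 1) (its neighbors a, b, c, d, e remain connected to each other), so f is not a cut vertex.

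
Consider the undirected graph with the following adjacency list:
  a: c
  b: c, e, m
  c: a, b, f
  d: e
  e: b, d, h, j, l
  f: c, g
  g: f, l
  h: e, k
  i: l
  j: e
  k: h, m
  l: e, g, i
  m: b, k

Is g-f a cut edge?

No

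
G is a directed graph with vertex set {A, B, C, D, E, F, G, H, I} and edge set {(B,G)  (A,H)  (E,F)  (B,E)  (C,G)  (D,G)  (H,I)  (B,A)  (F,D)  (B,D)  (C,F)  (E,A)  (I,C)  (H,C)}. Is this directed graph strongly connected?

There is no directed path from H to B, so the graph is not strongly connected.

No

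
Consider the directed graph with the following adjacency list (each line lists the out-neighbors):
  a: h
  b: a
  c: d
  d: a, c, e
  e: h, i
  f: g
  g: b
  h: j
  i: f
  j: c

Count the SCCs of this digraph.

1

{a, b, c, d, e, f, g, h, i, j} are all mutually reachable — one SCC of size 10.
That gives 1 strongly connected component.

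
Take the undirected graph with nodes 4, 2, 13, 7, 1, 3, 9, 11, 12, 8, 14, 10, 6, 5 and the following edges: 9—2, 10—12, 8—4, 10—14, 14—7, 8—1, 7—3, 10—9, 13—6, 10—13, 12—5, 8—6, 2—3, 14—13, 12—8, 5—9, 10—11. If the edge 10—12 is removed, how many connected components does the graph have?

10 and 12 are still connected via 10-9-5-12, so the component count stays at 1.

1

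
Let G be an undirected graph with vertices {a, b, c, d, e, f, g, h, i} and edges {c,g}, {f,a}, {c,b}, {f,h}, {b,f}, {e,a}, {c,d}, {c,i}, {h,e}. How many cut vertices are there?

3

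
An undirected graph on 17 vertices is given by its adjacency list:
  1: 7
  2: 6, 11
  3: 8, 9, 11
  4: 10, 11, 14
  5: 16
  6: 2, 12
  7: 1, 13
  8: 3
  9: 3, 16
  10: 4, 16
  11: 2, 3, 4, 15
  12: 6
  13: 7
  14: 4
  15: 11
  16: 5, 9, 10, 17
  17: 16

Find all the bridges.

1-7, 11-15, 11-2, 12-6, 13-7, 14-4, 16-17, 16-5, 2-6, 3-8

The edges on the cycle 10-4-11-3-9-16-10 are not bridges since each lies on that cycle.
But removing 6-12 disconnects 6 from 12; removing 4-14 disconnects 4 from 14; removing 3-8 disconnects 3 from 8; removing 1-7 disconnects 1 from 7 — these are bridges.
In total 10 edges are bridges.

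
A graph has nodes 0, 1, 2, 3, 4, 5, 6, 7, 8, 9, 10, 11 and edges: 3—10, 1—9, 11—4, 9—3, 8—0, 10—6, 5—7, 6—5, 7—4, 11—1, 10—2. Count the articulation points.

Removing 10 increases the component count from 2 to 3, so 10 is a cut vertex.
By contrast removing 4 leaves 2 components; it is not a cut vertex. No other vertex is a cut vertex either.

1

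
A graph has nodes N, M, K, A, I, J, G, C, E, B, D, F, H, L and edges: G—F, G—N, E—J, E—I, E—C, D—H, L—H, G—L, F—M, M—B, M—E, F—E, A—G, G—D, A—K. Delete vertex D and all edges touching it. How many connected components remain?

1

With D gone, the remaining components are: {A, B, C, E, F, G, H, I, J, K, L, M, N}.
That is 1 component.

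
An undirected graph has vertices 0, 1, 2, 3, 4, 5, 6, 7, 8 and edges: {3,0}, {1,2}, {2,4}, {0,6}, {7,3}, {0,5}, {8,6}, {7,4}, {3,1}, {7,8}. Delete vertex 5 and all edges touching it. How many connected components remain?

1

With 5 gone, the remaining components are: {0, 1, 2, 3, 4, 6, 7, 8}.
That is 1 component.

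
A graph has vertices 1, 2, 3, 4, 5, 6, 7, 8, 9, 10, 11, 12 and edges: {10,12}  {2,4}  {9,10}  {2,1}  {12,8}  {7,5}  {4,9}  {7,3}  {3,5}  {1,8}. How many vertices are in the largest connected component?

7

11 is isolated — a component by itself.
6 is isolated — a component by itself.
Starting from 3 we can reach 3, 5, 7. That is one component of size 3.
Starting from 1 we can reach 1, 2, 4, 8, 9, 10, 12. That is one component of size 7.
The largest has 7 vertices.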